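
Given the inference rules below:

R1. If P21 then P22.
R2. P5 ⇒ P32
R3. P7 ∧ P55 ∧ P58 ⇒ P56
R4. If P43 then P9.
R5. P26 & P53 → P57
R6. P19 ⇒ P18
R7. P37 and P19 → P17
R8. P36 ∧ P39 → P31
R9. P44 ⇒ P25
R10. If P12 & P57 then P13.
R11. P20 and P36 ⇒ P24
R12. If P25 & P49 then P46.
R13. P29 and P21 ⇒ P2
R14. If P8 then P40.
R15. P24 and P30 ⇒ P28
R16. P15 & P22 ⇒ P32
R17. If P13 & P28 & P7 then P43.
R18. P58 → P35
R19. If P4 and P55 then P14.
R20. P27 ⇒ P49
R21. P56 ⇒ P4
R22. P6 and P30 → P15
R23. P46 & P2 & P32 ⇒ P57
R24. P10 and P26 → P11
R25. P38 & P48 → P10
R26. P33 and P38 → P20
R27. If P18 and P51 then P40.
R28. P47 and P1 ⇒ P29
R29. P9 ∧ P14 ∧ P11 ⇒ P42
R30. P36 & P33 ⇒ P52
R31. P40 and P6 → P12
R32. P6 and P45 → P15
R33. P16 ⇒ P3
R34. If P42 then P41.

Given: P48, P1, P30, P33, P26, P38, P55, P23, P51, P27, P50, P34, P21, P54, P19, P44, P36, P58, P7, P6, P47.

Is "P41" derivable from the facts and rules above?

P22  (by R1: P21)
P56  (by R3: P7, P55, P58)
P18  (by R6: P19)
P25  (by R9: P44)
P49  (by R20: P27)
P4  (by R21: P56)
P15  (by R22: P6, P30)
P10  (by R25: P38, P48)
P20  (by R26: P33, P38)
P40  (by R27: P18, P51)
P29  (by R28: P47, P1)
P12  (by R31: P40, P6)
P24  (by R11: P20, P36)
P46  (by R12: P25, P49)
P2  (by R13: P29, P21)
P28  (by R15: P24, P30)
P32  (by R16: P15, P22)
P14  (by R19: P4, P55)
P57  (by R23: P46, P2, P32)
P11  (by R24: P10, P26)
P13  (by R10: P12, P57)
P43  (by R17: P13, P28, P7)
P9  (by R4: P43)
P42  (by R29: P9, P14, P11)
P41  (by R34: P42)

Yes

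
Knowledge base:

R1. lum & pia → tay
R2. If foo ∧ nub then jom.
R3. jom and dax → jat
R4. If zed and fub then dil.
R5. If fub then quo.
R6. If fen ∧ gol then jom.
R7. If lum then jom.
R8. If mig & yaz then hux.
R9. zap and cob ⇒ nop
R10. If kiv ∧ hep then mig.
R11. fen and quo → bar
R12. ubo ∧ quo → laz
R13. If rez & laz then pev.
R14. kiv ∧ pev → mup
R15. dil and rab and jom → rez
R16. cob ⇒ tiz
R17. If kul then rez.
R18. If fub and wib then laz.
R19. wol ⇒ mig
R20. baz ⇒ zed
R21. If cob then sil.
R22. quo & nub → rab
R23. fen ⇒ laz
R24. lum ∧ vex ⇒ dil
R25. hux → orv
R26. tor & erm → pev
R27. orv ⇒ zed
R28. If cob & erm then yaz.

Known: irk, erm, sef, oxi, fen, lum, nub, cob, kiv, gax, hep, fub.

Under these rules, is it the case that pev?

quo  (by R5: fub)
jom  (by R7: lum)
mig  (by R10: kiv, hep)
rab  (by R22: quo, nub)
laz  (by R23: fen)
yaz  (by R28: cob, erm)
hux  (by R8: mig, yaz)
orv  (by R25: hux)
zed  (by R27: orv)
dil  (by R4: zed, fub)
rez  (by R15: dil, rab, jom)
pev  (by R13: rez, laz)

Yes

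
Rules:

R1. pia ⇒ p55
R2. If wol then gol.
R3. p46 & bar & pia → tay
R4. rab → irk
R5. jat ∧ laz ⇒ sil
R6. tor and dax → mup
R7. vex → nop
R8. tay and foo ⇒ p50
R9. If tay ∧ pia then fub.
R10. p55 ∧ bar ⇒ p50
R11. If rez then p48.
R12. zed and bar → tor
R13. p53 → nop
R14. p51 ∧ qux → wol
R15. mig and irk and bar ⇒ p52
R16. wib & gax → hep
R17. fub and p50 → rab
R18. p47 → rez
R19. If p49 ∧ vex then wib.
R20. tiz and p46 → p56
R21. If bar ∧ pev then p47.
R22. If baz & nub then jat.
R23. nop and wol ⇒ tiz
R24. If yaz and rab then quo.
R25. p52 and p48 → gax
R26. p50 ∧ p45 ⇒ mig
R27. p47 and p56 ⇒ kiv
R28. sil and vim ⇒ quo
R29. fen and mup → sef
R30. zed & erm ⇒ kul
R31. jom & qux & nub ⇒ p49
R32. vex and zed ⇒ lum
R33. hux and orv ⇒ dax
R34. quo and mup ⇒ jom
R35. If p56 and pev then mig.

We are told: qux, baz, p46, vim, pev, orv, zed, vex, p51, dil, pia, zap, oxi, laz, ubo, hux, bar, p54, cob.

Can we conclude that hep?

No

Forward chaining from the given facts derives: p55, tay, nop, fub, p50, tor, wol, rab, p47, tiz, lum, dax, gol, irk, mup, rez, p56, kiv, mig, p48, p52, gax.
The only rule concluding hep is R16, which needs wib; that is never established.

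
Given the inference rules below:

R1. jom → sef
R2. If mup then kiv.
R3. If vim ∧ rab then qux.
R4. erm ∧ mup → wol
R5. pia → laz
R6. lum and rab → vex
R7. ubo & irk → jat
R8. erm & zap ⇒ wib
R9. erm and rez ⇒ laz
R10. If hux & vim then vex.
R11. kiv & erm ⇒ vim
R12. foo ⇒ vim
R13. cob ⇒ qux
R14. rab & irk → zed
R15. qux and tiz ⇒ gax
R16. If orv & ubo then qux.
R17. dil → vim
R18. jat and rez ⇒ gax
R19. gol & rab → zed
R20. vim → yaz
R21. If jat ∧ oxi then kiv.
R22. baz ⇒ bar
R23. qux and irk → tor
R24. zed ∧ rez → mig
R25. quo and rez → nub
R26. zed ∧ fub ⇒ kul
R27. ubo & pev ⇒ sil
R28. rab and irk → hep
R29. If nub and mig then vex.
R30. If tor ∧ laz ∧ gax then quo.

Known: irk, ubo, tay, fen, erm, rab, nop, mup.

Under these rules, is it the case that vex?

No

Forward chaining from the given facts derives: kiv, wol, jat, vim, zed, yaz, hep, qux, tor.
Rules concluding vex: R6 needs lum; R10 needs hux; R29 needs nub — none of these are established.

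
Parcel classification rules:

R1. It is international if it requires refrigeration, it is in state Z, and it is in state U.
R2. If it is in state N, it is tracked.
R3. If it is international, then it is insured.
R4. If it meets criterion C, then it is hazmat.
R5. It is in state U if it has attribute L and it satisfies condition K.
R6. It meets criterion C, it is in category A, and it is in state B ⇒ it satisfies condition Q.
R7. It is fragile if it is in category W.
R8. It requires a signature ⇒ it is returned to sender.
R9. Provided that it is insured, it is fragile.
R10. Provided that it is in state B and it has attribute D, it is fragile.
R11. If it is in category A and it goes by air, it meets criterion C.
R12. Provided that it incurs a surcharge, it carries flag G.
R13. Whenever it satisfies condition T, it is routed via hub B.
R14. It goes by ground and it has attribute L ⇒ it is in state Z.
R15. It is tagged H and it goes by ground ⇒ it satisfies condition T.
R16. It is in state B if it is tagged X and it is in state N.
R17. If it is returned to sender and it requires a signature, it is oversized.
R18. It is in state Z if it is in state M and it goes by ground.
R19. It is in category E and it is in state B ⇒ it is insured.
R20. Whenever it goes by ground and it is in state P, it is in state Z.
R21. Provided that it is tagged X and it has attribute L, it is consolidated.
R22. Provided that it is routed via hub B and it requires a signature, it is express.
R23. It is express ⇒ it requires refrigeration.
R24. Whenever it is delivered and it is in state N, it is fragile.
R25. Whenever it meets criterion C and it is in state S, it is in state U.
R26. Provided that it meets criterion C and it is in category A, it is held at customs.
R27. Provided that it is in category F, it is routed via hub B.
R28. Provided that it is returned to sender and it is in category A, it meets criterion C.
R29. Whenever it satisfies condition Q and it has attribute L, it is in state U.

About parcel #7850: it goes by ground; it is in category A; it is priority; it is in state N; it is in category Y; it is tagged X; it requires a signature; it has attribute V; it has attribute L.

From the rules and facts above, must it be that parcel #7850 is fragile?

Forward chaining from the given facts derives: is tracked, is returned to sender, is in state Z, is in state B, is oversized, is consolidated, meets criterion C, is hazmat, satisfies condition Q, is held at customs, is in state U.
Rules concluding "it is fragile": R7 needs "it is in category W"; R9 needs "it is insured"; R10 needs "it has attribute D"; R24 needs "it is delivered" — none of these are established.

No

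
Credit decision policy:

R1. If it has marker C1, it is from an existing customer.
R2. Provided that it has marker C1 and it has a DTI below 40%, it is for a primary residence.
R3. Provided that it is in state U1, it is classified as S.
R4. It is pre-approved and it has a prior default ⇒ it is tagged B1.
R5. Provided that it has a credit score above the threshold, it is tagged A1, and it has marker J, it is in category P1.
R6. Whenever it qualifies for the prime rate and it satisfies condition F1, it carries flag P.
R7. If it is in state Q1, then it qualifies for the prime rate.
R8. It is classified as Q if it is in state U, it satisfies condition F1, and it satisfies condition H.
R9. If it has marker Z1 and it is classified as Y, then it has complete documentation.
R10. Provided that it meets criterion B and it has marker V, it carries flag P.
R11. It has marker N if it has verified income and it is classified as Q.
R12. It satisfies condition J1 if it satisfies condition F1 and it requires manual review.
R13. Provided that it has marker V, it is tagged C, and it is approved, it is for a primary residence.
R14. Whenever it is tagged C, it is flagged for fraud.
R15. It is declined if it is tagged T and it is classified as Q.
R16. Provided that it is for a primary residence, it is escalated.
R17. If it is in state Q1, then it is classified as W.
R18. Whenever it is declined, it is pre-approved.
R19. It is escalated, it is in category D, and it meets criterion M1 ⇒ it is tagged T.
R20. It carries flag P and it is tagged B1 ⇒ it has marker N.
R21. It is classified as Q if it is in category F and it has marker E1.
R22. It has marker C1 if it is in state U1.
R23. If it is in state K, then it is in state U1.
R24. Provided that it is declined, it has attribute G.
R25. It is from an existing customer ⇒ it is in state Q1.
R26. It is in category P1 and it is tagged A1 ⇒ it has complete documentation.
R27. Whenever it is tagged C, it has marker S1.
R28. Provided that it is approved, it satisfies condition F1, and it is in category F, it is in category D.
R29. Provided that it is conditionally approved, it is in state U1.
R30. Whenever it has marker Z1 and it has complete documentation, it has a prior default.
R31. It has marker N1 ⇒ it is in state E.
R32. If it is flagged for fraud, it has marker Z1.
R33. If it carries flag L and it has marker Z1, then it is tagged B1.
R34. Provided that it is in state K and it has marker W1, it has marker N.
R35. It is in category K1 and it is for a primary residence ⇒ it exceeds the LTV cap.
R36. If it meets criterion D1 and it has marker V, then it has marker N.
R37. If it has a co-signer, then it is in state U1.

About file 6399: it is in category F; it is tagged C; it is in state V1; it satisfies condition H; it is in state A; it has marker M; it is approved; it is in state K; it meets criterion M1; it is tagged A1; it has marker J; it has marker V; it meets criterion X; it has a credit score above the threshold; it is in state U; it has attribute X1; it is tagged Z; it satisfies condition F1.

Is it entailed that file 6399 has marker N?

By R5 (it has a credit score above the threshold, it is tagged A1, it has marker J): it is in category P1.
By R8 (it is in state U, it satisfies condition F1, it satisfies condition H): it is classified as Q.
By R13 (it has marker V, it is tagged C, it is approved): it is for a primary residence.
By R14 (it is tagged C): it is flagged for fraud.
By R16 (it is for a primary residence): it is escalated.
By R23 (it is in state K): it is in state U1.
By R26 (it is in category P1, it is tagged A1): it has complete documentation.
By R28 (it is approved, it satisfies condition F1, it is in category F): it is in category D.
By R32 (it is flagged for fraud): it has marker Z1.
By R19 (it is escalated, it is in category D, it meets criterion M1): it is tagged T.
By R22 (it is in state U1): it has marker C1.
By R30 (it has marker Z1, it has complete documentation): it has a prior default.
By R1 (it has marker C1): it is from an existing customer.
By R15 (it is tagged T, it is classified as Q): it is declined.
By R18 (it is declined): it is pre-approved.
By R25 (it is from an existing customer): it is in state Q1.
By R4 (it is pre-approved, it has a prior default): it is tagged B1.
By R7 (it is in state Q1): it qualifies for the prime rate.
By R6 (it qualifies for the prime rate, it satisfies condition F1): it carries flag P.
By R20 (it carries flag P, it is tagged B1): it has marker N.

Yes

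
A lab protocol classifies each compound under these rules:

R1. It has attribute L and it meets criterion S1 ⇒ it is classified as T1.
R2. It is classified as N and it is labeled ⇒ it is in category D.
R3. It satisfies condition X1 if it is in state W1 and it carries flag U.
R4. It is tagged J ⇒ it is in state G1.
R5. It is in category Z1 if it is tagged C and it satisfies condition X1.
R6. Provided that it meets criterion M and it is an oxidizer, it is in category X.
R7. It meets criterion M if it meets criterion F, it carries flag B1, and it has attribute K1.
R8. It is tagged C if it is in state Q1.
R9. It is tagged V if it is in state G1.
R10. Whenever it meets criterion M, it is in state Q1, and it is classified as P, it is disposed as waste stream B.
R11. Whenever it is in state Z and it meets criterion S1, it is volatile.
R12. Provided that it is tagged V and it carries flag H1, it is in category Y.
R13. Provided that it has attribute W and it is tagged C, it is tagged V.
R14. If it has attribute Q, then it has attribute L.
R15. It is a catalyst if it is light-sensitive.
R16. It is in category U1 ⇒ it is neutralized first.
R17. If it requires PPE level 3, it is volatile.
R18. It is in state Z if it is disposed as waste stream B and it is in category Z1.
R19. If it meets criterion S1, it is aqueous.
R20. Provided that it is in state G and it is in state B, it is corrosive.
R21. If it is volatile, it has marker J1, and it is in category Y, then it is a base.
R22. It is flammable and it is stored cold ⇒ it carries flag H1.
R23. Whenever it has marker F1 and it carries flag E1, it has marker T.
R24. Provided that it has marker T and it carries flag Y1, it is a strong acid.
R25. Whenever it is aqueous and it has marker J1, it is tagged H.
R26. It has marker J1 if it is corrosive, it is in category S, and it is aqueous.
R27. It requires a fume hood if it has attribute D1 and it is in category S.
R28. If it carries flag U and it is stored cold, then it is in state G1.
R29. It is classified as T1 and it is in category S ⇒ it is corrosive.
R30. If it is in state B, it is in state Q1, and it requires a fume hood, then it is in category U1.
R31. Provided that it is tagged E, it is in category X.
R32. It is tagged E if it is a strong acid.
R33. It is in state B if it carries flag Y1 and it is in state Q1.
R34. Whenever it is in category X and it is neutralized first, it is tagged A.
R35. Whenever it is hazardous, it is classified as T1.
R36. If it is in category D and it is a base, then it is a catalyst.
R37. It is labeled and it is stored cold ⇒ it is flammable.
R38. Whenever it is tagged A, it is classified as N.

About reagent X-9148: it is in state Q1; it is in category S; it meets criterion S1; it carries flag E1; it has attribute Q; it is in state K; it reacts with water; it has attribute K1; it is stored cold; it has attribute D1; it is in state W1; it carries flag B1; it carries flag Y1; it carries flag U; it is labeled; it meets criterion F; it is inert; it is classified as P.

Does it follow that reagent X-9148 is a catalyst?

No

Forward chaining from the given facts derives: satisfies condition X1, meets criterion M, is tagged C, is disposed as waste stream B, has attribute L, is aqueous, requires a fume hood, is in state G1, is in state B, is flammable, is classified as T1, is in category Z1, is tagged V, is in state Z, carries flag H1, is corrosive, is in category U1, is volatile, is in category Y, is neutralized first, has marker J1, is a base, is tagged H.
Rules concluding "it is a catalyst": R15 needs "it is light-sensitive"; R36 needs "it is in category D" — none of these are established.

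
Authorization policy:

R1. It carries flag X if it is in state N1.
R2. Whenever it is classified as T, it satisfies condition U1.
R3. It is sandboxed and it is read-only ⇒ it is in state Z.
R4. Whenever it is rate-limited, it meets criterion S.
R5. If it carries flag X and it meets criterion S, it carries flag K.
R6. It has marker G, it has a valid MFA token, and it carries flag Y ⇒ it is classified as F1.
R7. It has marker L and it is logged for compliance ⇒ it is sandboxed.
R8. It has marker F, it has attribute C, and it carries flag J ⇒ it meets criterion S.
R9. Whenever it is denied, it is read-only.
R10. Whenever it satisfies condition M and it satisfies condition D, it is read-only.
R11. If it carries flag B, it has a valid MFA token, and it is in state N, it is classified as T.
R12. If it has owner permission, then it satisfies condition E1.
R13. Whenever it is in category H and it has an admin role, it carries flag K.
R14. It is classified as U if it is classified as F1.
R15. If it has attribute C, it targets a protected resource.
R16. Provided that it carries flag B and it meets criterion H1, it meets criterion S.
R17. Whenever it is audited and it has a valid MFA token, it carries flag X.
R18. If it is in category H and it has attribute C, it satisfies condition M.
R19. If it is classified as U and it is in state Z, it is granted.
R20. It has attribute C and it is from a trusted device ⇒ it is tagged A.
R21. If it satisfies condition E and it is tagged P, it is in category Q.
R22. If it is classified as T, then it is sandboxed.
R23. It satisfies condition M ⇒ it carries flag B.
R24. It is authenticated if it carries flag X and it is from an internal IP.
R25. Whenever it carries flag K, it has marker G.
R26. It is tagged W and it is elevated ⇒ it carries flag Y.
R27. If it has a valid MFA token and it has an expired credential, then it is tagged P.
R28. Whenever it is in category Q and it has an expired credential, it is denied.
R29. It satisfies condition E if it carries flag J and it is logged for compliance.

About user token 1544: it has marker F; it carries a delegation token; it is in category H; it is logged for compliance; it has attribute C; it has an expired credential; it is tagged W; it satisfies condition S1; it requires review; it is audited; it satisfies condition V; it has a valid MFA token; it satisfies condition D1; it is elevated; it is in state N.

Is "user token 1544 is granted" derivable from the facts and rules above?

Forward chaining from the given facts derives: targets a protected resource, carries flag X, satisfies condition M, carries flag B, carries flag Y, is tagged P, is classified as T, is sandboxed, satisfies condition U1.
The only rule concluding "it is granted" is R19, which needs "it is classified as U"; that is never established.

No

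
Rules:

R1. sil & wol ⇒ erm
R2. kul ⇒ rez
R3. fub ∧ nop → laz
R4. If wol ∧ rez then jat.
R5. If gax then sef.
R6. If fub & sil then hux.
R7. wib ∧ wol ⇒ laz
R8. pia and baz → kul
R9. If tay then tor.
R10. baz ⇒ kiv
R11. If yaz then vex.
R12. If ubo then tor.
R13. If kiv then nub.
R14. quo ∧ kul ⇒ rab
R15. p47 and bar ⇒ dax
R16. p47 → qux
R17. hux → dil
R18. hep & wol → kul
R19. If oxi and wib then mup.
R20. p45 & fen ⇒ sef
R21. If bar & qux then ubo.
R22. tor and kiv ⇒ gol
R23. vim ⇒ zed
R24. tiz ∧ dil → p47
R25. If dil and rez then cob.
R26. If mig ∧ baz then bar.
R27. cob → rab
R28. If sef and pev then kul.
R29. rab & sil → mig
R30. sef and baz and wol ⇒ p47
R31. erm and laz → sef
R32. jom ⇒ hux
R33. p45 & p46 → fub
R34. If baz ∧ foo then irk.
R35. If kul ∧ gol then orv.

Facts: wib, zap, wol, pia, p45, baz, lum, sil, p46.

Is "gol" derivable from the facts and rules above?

Yes

erm  (by R1: sil, wol)
laz  (by R7: wib, wol)
kul  (by R8: pia, baz)
kiv  (by R10: baz)
sef  (by R31: erm, laz)
fub  (by R33: p45, p46)
rez  (by R2: kul)
hux  (by R6: fub, sil)
dil  (by R17: hux)
cob  (by R25: dil, rez)
rab  (by R27: cob)
mig  (by R29: rab, sil)
p47  (by R30: sef, baz, wol)
qux  (by R16: p47)
bar  (by R26: mig, baz)
ubo  (by R21: bar, qux)
tor  (by R12: ubo)
gol  (by R22: tor, kiv)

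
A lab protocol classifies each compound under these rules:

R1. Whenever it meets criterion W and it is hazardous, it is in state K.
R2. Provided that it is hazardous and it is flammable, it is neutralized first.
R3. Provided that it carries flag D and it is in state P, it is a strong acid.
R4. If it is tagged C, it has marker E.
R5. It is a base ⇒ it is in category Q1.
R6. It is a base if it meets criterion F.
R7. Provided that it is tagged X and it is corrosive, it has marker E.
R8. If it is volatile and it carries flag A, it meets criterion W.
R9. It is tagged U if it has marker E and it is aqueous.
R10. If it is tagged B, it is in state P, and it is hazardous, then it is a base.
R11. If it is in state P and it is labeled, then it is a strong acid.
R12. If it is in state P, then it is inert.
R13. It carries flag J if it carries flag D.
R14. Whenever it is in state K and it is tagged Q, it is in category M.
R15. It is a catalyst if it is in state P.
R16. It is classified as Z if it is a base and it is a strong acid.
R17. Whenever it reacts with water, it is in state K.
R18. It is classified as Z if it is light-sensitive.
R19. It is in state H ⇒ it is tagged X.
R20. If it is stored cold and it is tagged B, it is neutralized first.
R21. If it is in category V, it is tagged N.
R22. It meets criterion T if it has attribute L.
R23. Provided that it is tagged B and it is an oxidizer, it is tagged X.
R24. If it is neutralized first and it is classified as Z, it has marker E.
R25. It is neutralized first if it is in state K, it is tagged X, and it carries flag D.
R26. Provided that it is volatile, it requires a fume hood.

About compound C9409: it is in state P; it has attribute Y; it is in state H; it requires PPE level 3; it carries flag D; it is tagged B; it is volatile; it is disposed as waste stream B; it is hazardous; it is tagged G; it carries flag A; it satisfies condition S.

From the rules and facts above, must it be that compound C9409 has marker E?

By R3 (it carries flag D, it is in state P): it is a strong acid.
By R8 (it is volatile, it carries flag A): it meets criterion W.
By R10 (it is tagged B, it is in state P, it is hazardous): it is a base.
By R16 (it is a base, it is a strong acid): it is classified as Z.
By R19 (it is in state H): it is tagged X.
By R1 (it meets criterion W, it is hazardous): it is in state K.
By R25 (it is in state K, it is tagged X, it carries flag D): it is neutralized first.
By R24 (it is neutralized first, it is classified as Z): it has marker E.

Yes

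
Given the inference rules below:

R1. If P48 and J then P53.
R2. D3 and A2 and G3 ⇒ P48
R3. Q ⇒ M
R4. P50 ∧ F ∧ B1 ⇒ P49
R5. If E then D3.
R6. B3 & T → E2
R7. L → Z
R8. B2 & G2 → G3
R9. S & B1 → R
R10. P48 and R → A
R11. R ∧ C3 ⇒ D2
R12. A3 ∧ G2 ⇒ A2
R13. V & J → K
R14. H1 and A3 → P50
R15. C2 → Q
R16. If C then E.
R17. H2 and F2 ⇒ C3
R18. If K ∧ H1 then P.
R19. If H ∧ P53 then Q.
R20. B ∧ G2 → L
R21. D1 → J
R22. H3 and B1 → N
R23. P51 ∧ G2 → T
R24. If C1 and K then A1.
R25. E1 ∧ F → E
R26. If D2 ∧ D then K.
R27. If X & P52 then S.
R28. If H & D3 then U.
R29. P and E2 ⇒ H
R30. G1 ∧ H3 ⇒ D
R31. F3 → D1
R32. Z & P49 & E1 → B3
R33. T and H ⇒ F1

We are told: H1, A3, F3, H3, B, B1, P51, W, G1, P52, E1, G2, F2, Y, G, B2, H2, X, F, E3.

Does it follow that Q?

Yes

G3  (by R8: B2, G2)
A2  (by R12: A3, G2)
P50  (by R14: H1, A3)
C3  (by R17: H2, F2)
L  (by R20: B, G2)
T  (by R23: P51, G2)
E  (by R25: E1, F)
S  (by R27: X, P52)
D  (by R30: G1, H3)
D1  (by R31: F3)
P49  (by R4: P50, F, B1)
D3  (by R5: E)
Z  (by R7: L)
R  (by R9: S, B1)
D2  (by R11: R, C3)
J  (by R21: D1)
K  (by R26: D2, D)
B3  (by R32: Z, P49, E1)
P48  (by R2: D3, A2, G3)
E2  (by R6: B3, T)
P  (by R18: K, H1)
H  (by R29: P, E2)
P53  (by R1: P48, J)
Q  (by R19: H, P53)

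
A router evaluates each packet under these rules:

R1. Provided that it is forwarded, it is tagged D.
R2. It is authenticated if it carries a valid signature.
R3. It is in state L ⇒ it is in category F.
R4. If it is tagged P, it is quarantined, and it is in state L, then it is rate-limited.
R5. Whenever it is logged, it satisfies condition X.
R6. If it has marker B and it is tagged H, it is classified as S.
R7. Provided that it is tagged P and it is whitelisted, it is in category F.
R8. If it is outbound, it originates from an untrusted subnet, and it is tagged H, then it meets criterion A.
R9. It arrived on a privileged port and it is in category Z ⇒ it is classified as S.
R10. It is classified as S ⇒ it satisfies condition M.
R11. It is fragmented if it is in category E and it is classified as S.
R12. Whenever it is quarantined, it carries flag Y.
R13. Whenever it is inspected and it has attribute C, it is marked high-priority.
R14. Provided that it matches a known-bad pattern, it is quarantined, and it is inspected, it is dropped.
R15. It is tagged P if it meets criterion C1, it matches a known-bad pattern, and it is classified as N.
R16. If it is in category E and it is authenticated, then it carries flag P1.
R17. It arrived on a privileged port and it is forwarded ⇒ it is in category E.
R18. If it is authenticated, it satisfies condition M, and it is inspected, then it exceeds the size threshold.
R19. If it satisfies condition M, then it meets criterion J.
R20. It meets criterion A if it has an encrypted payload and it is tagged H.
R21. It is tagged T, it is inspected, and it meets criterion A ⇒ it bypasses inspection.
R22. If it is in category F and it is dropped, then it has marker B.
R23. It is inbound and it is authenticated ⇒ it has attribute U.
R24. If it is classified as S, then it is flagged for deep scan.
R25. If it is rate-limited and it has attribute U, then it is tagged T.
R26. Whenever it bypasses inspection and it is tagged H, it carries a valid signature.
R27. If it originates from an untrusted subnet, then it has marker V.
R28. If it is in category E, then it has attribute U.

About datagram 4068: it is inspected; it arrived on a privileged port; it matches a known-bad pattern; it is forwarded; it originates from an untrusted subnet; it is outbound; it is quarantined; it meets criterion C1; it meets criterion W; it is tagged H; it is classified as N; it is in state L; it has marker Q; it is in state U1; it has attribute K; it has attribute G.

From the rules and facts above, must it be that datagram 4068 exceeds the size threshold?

Yes

By R3 (it is in state L): it is in category F.
By R8 (it is outbound, it originates from an untrusted subnet, it is tagged H): it meets criterion A.
By R14 (it matches a known-bad pattern, it is quarantined, it is inspected): it is dropped.
By R15 (it meets criterion C1, it matches a known-bad pattern, it is classified as N): it is tagged P.
By R17 (it arrived on a privileged port, it is forwarded): it is in category E.
By R22 (it is in category F, it is dropped): it has marker B.
By R28 (it is in category E): it has attribute U.
By R4 (it is tagged P, it is quarantined, it is in state L): it is rate-limited.
By R6 (it has marker B, it is tagged H): it is classified as S.
By R10 (it is classified as S): it satisfies condition M.
By R25 (it is rate-limited, it has attribute U): it is tagged T.
By R21 (it is tagged T, it is inspected, it meets criterion A): it bypasses inspection.
By R26 (it bypasses inspection, it is tagged H): it carries a valid signature.
By R2 (it carries a valid signature): it is authenticated.
By R18 (it is authenticated, it satisfies condition M, it is inspected): it exceeds the size threshold.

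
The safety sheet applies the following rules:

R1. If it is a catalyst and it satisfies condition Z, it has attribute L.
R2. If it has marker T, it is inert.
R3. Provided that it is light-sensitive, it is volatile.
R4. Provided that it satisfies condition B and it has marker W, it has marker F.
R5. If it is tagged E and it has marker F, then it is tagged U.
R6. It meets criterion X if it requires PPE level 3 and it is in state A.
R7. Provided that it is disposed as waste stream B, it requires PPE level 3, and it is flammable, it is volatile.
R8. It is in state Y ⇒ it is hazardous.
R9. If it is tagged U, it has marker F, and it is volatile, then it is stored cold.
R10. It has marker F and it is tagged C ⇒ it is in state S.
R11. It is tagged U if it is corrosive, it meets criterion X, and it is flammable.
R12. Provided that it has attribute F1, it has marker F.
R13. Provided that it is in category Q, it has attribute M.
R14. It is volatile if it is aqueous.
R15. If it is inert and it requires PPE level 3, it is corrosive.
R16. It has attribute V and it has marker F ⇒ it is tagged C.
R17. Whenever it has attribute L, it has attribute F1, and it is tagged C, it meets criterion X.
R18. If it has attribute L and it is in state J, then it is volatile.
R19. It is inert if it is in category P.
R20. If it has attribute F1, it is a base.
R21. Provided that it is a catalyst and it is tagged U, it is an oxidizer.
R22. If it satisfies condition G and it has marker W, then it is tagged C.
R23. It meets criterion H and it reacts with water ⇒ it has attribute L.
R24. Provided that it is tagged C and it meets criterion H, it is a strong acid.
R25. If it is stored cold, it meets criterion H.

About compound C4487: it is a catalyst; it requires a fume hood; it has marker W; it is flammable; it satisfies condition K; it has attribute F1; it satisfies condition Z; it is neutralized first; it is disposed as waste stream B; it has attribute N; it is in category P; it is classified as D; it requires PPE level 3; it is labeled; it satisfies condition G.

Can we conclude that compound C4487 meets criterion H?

Yes

By R1 (it is a catalyst, it satisfies condition Z): it has attribute L.
By R7 (it is disposed as waste stream B, it requires PPE level 3, it is flammable): it is volatile.
By R12 (it has attribute F1): it has marker F.
By R19 (it is in category P): it is inert.
By R22 (it satisfies condition G, it has marker W): it is tagged C.
By R15 (it is inert, it requires PPE level 3): it is corrosive.
By R17 (it has attribute L, it has attribute F1, it is tagged C): it meets criterion X.
By R11 (it is corrosive, it meets criterion X, it is flammable): it is tagged U.
By R9 (it is tagged U, it has marker F, it is volatile): it is stored cold.
By R25 (it is stored cold): it meets criterion H.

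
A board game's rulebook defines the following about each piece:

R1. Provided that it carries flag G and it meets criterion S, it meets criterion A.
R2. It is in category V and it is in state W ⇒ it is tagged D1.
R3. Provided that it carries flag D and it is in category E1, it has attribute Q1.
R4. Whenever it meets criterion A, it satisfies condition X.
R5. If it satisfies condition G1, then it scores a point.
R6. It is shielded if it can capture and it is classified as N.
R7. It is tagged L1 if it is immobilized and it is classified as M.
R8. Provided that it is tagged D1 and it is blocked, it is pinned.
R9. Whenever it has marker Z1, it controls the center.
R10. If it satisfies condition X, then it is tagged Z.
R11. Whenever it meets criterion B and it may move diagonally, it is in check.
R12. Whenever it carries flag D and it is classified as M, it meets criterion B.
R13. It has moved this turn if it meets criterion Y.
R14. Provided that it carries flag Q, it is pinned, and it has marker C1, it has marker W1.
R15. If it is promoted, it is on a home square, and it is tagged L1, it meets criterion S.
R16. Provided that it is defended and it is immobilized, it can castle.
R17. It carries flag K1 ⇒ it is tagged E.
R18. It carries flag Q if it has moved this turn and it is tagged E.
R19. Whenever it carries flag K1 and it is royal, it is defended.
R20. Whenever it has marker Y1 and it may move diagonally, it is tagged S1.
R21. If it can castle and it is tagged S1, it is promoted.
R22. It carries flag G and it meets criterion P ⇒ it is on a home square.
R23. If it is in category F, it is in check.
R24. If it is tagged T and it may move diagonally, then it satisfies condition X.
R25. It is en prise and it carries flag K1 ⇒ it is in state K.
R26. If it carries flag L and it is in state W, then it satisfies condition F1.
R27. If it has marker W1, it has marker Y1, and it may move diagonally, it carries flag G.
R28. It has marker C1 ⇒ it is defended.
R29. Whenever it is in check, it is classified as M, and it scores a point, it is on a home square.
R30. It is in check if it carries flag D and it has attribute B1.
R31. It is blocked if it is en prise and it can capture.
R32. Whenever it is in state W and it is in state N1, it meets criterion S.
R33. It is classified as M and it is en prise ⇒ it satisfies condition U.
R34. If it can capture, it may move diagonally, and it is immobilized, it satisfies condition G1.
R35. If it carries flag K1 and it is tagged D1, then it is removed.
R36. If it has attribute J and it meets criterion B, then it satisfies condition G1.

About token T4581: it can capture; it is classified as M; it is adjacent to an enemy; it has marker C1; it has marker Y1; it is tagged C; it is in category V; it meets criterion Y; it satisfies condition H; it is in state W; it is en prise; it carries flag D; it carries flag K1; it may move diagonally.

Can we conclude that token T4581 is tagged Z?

Forward chaining from the given facts derives: is tagged D1, meets criterion B, has moved this turn, is tagged E, carries flag Q, is tagged S1, is in state K, is defended, is blocked, satisfies condition U, is removed, is pinned, is in check, has marker W1, carries flag G.
The only rule concluding "it is tagged Z" is R10, which needs "it satisfies condition X"; that is never established.

No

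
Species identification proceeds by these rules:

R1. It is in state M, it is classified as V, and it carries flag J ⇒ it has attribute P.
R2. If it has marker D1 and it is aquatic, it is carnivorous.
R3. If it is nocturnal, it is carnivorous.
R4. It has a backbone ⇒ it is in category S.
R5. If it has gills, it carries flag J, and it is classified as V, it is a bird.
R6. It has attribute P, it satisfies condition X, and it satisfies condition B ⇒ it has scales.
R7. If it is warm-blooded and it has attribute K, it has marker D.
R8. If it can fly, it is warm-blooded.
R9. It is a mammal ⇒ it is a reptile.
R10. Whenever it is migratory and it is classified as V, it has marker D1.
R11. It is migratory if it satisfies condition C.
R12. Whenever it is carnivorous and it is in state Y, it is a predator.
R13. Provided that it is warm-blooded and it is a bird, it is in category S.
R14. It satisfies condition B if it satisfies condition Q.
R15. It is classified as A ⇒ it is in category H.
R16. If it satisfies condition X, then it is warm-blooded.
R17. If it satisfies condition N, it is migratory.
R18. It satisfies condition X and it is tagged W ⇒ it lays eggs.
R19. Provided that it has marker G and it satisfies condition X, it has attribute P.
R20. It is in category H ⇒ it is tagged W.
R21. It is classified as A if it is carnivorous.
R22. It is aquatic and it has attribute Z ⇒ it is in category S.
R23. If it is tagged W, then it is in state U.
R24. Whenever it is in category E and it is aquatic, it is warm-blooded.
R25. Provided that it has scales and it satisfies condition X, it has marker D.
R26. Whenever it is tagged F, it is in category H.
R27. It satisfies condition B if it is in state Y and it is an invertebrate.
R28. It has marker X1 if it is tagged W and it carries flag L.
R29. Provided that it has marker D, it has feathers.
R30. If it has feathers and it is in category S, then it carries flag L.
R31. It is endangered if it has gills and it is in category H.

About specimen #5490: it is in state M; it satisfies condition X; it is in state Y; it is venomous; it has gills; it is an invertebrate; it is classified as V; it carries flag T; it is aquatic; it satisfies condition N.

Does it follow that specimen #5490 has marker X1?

Forward chaining from the given facts derives: is warm-blooded, is migratory, satisfies condition B, has marker D1, is carnivorous, is a predator, is classified as A, is in category H, is tagged W, is in state U, is endangered, lays eggs.
The only rule concluding "it has marker X1" is R28, which needs "it carries flag L"; that is never established.

No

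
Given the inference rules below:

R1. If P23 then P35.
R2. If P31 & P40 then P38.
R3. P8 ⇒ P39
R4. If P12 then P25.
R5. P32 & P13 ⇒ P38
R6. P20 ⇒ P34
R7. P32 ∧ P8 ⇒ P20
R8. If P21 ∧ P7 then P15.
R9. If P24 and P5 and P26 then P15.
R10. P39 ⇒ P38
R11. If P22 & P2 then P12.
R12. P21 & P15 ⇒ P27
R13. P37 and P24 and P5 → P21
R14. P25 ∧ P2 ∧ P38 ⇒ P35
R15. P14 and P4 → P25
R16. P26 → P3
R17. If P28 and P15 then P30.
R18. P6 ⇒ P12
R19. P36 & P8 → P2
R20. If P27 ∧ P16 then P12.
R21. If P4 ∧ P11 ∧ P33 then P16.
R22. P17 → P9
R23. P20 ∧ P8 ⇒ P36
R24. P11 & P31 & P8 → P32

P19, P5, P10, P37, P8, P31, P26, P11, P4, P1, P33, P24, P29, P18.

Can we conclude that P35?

P39  (by R3: P8)
P15  (by R9: P24, P5, P26)
P38  (by R10: P39)
P21  (by R13: P37, P24, P5)
P16  (by R21: P4, P11, P33)
P32  (by R24: P11, P31, P8)
P20  (by R7: P32, P8)
P27  (by R12: P21, P15)
P12  (by R20: P27, P16)
P36  (by R23: P20, P8)
P25  (by R4: P12)
P2  (by R19: P36, P8)
P35  (by R14: P25, P2, P38)

Yes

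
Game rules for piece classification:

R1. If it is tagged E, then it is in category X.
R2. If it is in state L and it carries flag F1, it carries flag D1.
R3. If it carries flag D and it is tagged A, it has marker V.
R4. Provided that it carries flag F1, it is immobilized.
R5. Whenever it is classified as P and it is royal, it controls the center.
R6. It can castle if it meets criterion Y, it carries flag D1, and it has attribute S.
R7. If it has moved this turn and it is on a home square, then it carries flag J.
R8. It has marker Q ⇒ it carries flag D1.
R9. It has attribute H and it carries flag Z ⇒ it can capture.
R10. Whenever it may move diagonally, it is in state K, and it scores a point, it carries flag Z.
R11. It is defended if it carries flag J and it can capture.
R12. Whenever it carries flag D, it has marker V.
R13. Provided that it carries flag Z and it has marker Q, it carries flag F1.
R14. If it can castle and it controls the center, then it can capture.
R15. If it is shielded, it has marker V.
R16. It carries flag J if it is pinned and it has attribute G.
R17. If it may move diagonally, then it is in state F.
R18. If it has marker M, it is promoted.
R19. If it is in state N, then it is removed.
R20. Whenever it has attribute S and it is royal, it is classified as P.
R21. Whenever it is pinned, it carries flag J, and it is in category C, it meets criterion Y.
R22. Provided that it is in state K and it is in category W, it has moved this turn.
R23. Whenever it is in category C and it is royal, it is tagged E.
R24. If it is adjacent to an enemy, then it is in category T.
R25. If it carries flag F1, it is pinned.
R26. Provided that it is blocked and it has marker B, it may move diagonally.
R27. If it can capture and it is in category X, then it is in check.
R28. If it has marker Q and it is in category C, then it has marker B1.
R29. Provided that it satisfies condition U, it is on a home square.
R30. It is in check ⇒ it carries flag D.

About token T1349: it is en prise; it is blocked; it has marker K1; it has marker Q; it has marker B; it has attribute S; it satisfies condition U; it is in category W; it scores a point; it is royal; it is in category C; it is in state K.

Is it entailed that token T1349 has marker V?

By R8 (it has marker Q): it carries flag D1.
By R20 (it has attribute S, it is royal): it is classified as P.
By R22 (it is in state K, it is in category W): it has moved this turn.
By R23 (it is in category C, it is royal): it is tagged E.
By R26 (it is blocked, it has marker B): it may move diagonally.
By R29 (it satisfies condition U): it is on a home square.
By R1 (it is tagged E): it is in category X.
By R5 (it is classified as P, it is royal): it controls the center.
By R7 (it has moved this turn, it is on a home square): it carries flag J.
By R10 (it may move diagonally, it is in state K, it scores a point): it carries flag Z.
By R13 (it carries flag Z, it has marker Q): it carries flag F1.
By R25 (it carries flag F1): it is pinned.
By R21 (it is pinned, it carries flag J, it is in category C): it meets criterion Y.
By R6 (it meets criterion Y, it carries flag D1, it has attribute S): it can castle.
By R14 (it can castle, it controls the center): it can capture.
By R27 (it can capture, it is in category X): it is in check.
By R30 (it is in check): it carries flag D.
By R12 (it carries flag D): it has marker V.

Yes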